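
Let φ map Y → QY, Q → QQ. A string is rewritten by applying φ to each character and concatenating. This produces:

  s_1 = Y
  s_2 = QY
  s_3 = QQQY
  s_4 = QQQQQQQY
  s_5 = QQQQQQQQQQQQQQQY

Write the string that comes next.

QQQQQQQQQQQQQQQQQQQQQQQQQQQQQQQY

Applying the rule to each of the 16 symbols of QQQQQQQQQQQQQQQY gives the pieces QQ QQ QQ QQ QQ QQ QQ QQ QQ QQ QQ QQ QQ QQ QQ QY, which concatenate to the answer.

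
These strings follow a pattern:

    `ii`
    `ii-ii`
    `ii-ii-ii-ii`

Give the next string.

Each string is two copies of the previous one joined by '-'.
Doubling ii-ii-ii-ii with '-' between the halves:

ii-ii-ii-ii-ii-ii-ii-ii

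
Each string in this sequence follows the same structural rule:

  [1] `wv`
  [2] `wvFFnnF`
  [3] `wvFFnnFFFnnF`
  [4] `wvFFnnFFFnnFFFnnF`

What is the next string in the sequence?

Each term is the previous one with FFnnF appended.
Applying this once more to wvFFnnFFFnnFFFnnF:

wvFFnnFFFnnFFFnnFFFnnF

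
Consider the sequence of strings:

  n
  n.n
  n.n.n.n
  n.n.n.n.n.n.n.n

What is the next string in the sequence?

n.n.n.n.n.n.n.n.n.n.n.n.n.n.n.n

Every step duplicates the string with '.' between the halves.
One more doubling of n.n.n.n.n.n.n.n gives the answer.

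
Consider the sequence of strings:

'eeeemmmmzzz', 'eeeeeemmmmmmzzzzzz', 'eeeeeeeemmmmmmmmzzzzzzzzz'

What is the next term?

eeeeeeeeeemmmmmmmmmmzzzzzzzzzzzz

Term n consists of 2n+2 e's, followed by 2n+2 m's, followed by 3n z's (n = 1, 2, …).
At n = 4 the blocks have lengths 10, 10, 12.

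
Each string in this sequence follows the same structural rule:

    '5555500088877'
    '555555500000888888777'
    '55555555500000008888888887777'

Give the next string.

The n-th term is 2n+3 5's then 2n+1 0's then 3n 8's then n+1 7's (n = 1, 2, …).
At n = 4 the blocks have lengths 11, 9, 12, 5.

5555555555500000000088888888888877777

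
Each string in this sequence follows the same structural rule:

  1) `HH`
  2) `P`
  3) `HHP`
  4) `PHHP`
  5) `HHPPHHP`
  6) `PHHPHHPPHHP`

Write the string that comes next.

From term 3 onward, concatenate the second-to-last term with the last: HH·P = HHP, P·HHP = PHHP, …
The next term joins HHPPHHP and PHHPHHPPHHP.

HHPPHHPPHHPHHPPHHP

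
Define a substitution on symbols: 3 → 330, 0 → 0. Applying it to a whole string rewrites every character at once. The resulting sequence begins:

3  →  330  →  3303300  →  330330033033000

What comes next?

Applying the rule to each of the 15 symbols of 330330033033000 gives the pieces 330 330 0 330 330 0 0 330 330 0 330 330 0 0 0, which concatenate to the answer.

3303300330330003303300330330000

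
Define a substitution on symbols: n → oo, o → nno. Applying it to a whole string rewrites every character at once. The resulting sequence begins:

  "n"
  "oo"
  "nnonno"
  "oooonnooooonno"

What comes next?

φ(oooonnooooonno) expands symbol-by-symbol to nno nno nno nno oo oo nno nno nno nno nno oo oo nno; joining the 14 pieces gives the next term.

nnonnonnonnooooonnonnonnonnonnooooonno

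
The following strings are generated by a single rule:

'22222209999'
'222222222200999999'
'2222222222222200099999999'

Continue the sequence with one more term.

Each string has the form 2^{4n+2} 0^{n} 9^{2n+2} (n = 1, 2, …).
For the next term, n = 4, so the run lengths are 18, 4, 10.

22222222222222222200009999999999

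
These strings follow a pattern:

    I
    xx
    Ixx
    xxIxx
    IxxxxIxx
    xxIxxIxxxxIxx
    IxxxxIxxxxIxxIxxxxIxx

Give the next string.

xxIxxIxxxxIxxIxxxxIxxxxIxxIxxxxIxx

From term 3 onward, concatenate the second-to-last term with the last: I·xx = Ixx, xx·Ixx = xxIxx, …
So term 8 is xxIxxIxxxxIxx·IxxxxIxxxxIxxIxxxxIxx.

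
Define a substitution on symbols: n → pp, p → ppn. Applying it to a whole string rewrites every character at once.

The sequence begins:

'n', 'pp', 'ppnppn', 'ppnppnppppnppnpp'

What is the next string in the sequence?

φ(ppnppnppppnppnpp) expands symbol-by-symbol to ppn ppn pp ppn ppn pp ppn ppn ppn ppn pp ppn ppn pp ppn ppn; joining the 16 pieces gives the next term.

ppnppnppppnppnppppnppnppnppnppppnppnppppnppn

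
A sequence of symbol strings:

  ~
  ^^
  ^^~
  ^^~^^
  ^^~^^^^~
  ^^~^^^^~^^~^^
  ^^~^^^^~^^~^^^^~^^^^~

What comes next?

This is a Fibonacci-style word recurrence s(k) = s(k−1)·s(k−2): e.g. ^^·~ = ^^~.
So term 8 is ^^~^^^^~^^~^^^^~^^^^~·^^~^^^^~^^~^^.

^^~^^^^~^^~^^^^~^^^^~^^~^^^^~^^~^^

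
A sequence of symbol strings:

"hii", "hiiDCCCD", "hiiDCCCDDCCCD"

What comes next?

hiiDCCCDDCCCDDCCCD

Every step adds DCCCD to the end: s(k+1) = s(k)·DCCCD.
One more step from hiiDCCCDDCCCD gives the answer.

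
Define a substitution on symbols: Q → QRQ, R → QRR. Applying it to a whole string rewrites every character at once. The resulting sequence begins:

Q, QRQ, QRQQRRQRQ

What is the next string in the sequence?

QRQQRRQRQQRQQRRQRRQRQQRRQRQ

Apply φ to QRQQRRQRQ symbol by symbol: Q→QRQ, R→QRR, Q→QRQ, Q→QRQ, R→QRR, R→QRR, Q→QRQ, R→QRR, Q→QRQ; joined: QRQ QRR QRQ QRQ QRR QRR QRQ QRR QRQ.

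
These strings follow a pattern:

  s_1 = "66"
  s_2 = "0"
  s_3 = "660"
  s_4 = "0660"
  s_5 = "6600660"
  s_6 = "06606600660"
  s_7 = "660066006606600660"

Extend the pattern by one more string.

From term 3 onward, concatenate the second-to-last term with the last: 66·0 = 660, 0·660 = 0660, …
Continuing: 06606600660 · 660066006606600660 gives term 8.

06606600660660066006606600660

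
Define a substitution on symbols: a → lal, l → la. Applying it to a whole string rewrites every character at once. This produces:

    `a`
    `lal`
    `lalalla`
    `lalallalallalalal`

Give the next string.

Rewriting the 17 symbols of lalallalallalalal one by one yields la lal la lal la la lal la lal la la lal la lal la lal la; concatenated:

lalallalallalalallalallalalallalallalalla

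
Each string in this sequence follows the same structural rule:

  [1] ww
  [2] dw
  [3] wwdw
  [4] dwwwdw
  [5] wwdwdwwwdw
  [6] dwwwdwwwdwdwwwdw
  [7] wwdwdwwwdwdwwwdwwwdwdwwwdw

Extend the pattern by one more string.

From term 3 onward, concatenate the second-to-last term with the last: ww·dw = wwdw, dw·wwdw = dwwwdw, …
Continuing: dwwwdwwwdwdwwwdw · wwdwdwwwdwdwwwdwwwdwdwwwdw gives term 8.

dwwwdwwwdwdwwwdwwwdwdwwwdwdwwwdwwwdwdwwwdw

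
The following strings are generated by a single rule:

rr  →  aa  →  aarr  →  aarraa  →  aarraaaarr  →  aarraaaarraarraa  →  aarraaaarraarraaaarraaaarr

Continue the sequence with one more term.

This is a Fibonacci-style word recurrence s(k) = s(k−1)·s(k−2): e.g. aa·rr = aarr.
Continuing: aarraaaarraarraaaarraaaarr · aarraaaarraarraa gives term 8.

aarraaaarraarraaaarraaaarraarraaaarraarraa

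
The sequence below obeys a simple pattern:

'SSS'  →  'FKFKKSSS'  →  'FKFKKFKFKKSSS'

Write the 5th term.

The strings grow by a fixed prefix FKFKK each time.
From FKFKKFKFKKSSS, 2 further steps: FKFKKFKFKKSSS → FKFKKFKFKKFKFKKSSS → (answer).

FKFKKFKFKKFKFKKFKFKKSSS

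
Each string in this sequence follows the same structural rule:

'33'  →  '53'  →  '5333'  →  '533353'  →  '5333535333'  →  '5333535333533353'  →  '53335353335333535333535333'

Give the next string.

533353533353335353335353335333535333533353

This is a Fibonacci-style word recurrence s(k) = s(k−1)·s(k−2): e.g. 53·33 = 5333.
So term 8 is 53335353335333535333535333·5333535333533353.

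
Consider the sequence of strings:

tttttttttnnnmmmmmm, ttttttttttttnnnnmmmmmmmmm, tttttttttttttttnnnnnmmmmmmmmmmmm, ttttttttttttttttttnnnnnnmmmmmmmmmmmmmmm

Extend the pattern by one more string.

Each string has the form t^{3n+3} n^{n+1} m^{3n}, where the shown terms are n = 2, 3, 4, 5.
At n = 6 the blocks have lengths 21, 7, 18.

tttttttttttttttttttttnnnnnnnmmmmmmmmmmmmmmmmmm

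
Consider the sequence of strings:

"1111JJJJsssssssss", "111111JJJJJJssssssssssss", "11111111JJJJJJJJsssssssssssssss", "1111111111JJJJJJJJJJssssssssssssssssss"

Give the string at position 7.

The n-th term is 2n 1's then 2n J's then 3n+3 s's, where the shown terms are n = 2, 3, 4, 5.
At n = 8 the blocks have lengths 16, 16, 27.

1111111111111111JJJJJJJJJJJJJJJJsssssssssssssssssssssssssss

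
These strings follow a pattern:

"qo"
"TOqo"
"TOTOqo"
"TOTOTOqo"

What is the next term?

TOTOTOTOqo

Every step adds TO at the front: s(k+1) = TO·s(k).
So the next term is TO·TOTOTOqo.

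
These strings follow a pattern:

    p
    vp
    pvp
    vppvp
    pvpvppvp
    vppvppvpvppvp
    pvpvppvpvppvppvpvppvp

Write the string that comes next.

From term 3 onward, concatenate the second-to-last term with the last: p·vp = pvp, vp·pvp = vppvp, …
The next term joins vppvppvpvppvp and pvpvppvpvppvppvpvppvp.

vppvppvpvppvppvpvppvpvppvppvpvppvp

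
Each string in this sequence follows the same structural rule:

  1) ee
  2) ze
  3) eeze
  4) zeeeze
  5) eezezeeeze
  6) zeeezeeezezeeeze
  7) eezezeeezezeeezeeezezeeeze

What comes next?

zeeezeeezezeeezeeezezeeezezeeezeeezezeeeze

This is a Fibonacci-style word recurrence s(k) = s(k−2)·s(k−1): e.g. ee·ze = eeze.
The next term joins zeeezeeezezeeeze and eezezeeezezeeezeeezezeeeze.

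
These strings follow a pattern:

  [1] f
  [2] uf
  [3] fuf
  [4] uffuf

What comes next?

fufuffuf

Each term (from the third on) is the two preceding terms concatenated in order: term 3 = f·uf = fuf.
So term 5 is fuf·uffuf.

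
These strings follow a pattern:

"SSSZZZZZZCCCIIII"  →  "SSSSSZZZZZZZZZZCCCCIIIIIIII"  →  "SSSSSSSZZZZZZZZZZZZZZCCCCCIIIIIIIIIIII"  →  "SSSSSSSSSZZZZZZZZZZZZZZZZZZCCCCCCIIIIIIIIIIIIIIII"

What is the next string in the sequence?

The n-th term is 2n+1 S's then 4n+2 Z's then n+2 C's then 4n I's (n = 1, 2, …).
Setting n = 5 gives 11, 22, 7, 20 characters in each block.

SSSSSSSSSSSZZZZZZZZZZZZZZZZZZZZZZCCCCCCCIIIIIIIIIIIIIIIIIIII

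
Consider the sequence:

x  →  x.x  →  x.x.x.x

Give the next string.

s(k+1) = s(k)·.·s(k) — each term doubles the last with '.' between the halves.
Doubling x.x.x.x with '.' between the halves:

x.x.x.x.x.x.x.x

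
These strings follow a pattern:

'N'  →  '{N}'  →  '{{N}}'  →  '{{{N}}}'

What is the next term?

s(k+1) = {·s(k)·}, so each term gains { as a prefix and } as a suffix.
So the next term is {·{{{N}}}·}.

{{{{N}}}}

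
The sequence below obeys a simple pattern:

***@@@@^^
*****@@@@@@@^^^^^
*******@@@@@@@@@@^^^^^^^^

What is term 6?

The n-th term is 2n+1 *'s then 3n+1 @'s then 3n-1 ^'s (n = 1, 2, …).
For term 6, n = 6, so the run lengths are 13, 19, 17.

*************@@@@@@@@@@@@@@@@@@@^^^^^^^^^^^^^^^^^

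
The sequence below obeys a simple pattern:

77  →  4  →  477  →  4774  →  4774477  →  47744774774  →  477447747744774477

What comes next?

This is a Fibonacci-style word recurrence s(k) = s(k−1)·s(k−2): e.g. 4·77 = 477.
The next term joins 477447747744774477 and 47744774774.

47744774774477447747744774774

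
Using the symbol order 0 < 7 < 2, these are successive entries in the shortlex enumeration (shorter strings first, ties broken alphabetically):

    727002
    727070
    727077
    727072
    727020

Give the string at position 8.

Advancing 3 positions from 727020 through 727020 → 727027 → 727022 reaches term 8.

727700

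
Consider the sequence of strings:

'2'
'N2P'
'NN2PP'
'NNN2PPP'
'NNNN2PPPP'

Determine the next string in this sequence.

NNNNN2PPPPP

Every step adds N to the front and P to the end of the previous string.
So the next term is N·NNNN2PPPP·P.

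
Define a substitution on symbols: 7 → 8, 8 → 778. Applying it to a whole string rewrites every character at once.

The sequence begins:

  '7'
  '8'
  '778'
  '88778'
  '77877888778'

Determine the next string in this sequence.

Rewriting each symbol of 77877888778: 7→8, 7→8, 8→778, 7→8, 7→8, 8→778, 8→778, 8→778, 7→8, 7→8, 8→778, which concatenates to 8 8 778 8 8 778 778 778 8 8 778.

887788877877877888778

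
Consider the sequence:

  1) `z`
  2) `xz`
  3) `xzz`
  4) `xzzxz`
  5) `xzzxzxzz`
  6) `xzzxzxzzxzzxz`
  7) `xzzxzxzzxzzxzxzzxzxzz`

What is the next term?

xzzxzxzzxzzxzxzzxzxzzxzzxzxzzxzzxz

Each term (from the third on) is the previous term followed by the one before it: term 3 = xz·z = xzz.
So term 8 is xzzxzxzzxzzxzxzzxzxzz·xzzxzxzzxzzxz.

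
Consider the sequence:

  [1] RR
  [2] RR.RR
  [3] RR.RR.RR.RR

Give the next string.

Each string is two copies of the previous one joined by '.'.
One more doubling of RR.RR.RR.RR gives the answer.

RR.RR.RR.RR.RR.RR.RR.RR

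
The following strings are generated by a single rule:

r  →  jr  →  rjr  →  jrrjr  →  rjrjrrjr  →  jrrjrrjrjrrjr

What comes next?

From term 3 onward, concatenate the second-to-last term with the last: r·jr = rjr, jr·rjr = jrrjr, …
The next term joins rjrjrrjr and jrrjrrjrjrrjr.

rjrjrrjrjrrjrrjrjrrjr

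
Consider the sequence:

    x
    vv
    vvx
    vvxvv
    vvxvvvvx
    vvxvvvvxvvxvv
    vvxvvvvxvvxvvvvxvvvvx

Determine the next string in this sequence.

vvxvvvvxvvxvvvvxvvvvxvvxvvvvxvvxvv

This is a Fibonacci-style word recurrence s(k) = s(k−1)·s(k−2): e.g. vv·x = vvx.
So term 8 is vvxvvvvxvvxvvvvxvvvvx·vvxvvvvxvvxvv.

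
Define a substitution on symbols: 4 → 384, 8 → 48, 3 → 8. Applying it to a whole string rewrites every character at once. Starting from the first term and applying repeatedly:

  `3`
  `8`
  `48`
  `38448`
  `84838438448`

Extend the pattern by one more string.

Expanding 84838438448: 8→48, 4→384, 8→48, 3→8, 8→48, 4→384, 3→8, 8→48, 4→384, 4→384, 8→48. Concatenated: 48 384 48 8 48 384 8 48 384 384 48.

483844884838484838438448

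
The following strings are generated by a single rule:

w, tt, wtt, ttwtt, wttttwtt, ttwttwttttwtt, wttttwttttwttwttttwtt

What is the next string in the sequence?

ttwttwttttwttwttttwttttwttwttttwtt

This is a Fibonacci-style word recurrence s(k) = s(k−2)·s(k−1): e.g. w·tt = wtt.
The next term joins ttwttwttttwtt and wttttwttttwttwttttwtt.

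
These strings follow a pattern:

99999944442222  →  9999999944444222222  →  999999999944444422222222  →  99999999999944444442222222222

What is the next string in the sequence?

9999999999999944444444222222222222

Term n consists of 2n+2 9's, followed by n+2 4's, followed by 2n 2's, where the shown terms are n = 2, 3, 4, 5.
At n = 6 the blocks have lengths 14, 8, 12.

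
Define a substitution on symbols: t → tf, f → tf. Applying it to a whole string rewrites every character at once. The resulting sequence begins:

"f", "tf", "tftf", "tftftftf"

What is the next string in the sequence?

Apply φ to tftftftf symbol by symbol: t→tf, f→tf, t→tf, f→tf, t→tf, f→tf, t→tf, f→tf; joined: tf tf tf tf tf tf tf tf.

tftftftftftftftf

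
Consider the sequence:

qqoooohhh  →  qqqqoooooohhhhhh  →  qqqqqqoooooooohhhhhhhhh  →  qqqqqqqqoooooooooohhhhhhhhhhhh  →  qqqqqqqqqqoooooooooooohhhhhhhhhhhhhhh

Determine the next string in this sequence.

Reading off run lengths: q runs 2, 4, 6, 8, 10; o runs 4, 6, 8, 10, 12; h runs 3, 6, 9, 12, 15 — each is linear in n (n = 1, 2, …).
At n = 6 the blocks have lengths 12, 14, 18.

qqqqqqqqqqqqoooooooooooooohhhhhhhhhhhhhhhhhh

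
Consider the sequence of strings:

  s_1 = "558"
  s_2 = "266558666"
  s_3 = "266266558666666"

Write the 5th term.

s(k+1) = 266·s(k)·666, so each term gains 266 as a prefix and 666 as a suffix.
From 266266558666666, 2 further steps: 266266558666666 → 266266266558666666666 → (answer).

266266266266558666666666666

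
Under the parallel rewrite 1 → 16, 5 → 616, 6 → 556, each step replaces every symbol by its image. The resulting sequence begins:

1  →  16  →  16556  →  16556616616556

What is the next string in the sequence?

Rewriting the 14 symbols of 16556616616556 one by one yields 16 556 616 616 556 556 16 556 556 16 556 616 616 556; concatenated:

165566166165565561655655616556616616556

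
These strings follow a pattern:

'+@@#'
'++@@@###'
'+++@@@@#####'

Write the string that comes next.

++++@@@@@#######

Reading off run lengths: + runs 1, 2, 3; @ runs 2, 3, 4; # runs 1, 3, 5 — each is linear in n (n = 1, 2, …).
At n = 4 the blocks have lengths 4, 5, 7.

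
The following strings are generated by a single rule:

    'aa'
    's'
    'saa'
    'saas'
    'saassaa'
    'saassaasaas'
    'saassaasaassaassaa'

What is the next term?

saassaasaassaassaasaassaasaas

This is a Fibonacci-style word recurrence s(k) = s(k−1)·s(k−2): e.g. s·aa = saa.
The next term joins saassaasaassaassaa and saassaasaas.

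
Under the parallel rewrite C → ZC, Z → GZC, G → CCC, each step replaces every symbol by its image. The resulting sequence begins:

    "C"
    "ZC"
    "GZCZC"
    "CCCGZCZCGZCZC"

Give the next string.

Rewriting the 13 symbols of CCCGZCZCGZCZC one by one yields ZC ZC ZC CCC GZC ZC GZC ZC CCC GZC ZC GZC ZC; concatenated:

ZCZCZCCCCGZCZCGZCZCCCCGZCZCGZCZC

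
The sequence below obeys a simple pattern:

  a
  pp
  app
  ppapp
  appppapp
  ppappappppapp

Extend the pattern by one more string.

Each term (from the third on) is the two preceding terms concatenated in order: term 3 = a·pp = app.
The next term joins appppapp and ppappappppapp.

appppappppappappppapp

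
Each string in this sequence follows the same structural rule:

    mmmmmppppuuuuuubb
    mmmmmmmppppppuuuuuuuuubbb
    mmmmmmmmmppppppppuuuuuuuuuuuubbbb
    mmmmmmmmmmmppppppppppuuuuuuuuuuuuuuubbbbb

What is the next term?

Term n consists of 2n+1 m's, followed by 2n p's, followed by 3n u's, followed by n b's, where the shown terms are n = 2, 3, 4, 5.
For the next term, n = 6, so the run lengths are 13, 12, 18, 6.

mmmmmmmmmmmmmppppppppppppuuuuuuuuuuuuuuuuuubbbbbb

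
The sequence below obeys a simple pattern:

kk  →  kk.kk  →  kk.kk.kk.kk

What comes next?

kk.kk.kk.kk.kk.kk.kk.kk

s(k+1) = s(k)·.·s(k) — each term doubles the last with '.' between the halves.
So the next term is two copies of kk.kk.kk.kk with '.' between the halves.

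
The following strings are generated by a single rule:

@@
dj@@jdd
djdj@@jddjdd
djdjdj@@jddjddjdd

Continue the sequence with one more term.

djdjdjdj@@jddjddjddjdd

Each term wraps the previous one in dj on the left and jdd on the right.
So the next term is dj·djdjdj@@jddjddjdd·jdd.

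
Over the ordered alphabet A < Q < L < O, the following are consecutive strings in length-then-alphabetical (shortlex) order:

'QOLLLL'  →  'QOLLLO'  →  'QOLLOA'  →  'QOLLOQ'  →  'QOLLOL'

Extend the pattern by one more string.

Treat QOLLOL as a base-4 numeral over the given alphabet and add one, carrying through any trailing O's.

QOLLOO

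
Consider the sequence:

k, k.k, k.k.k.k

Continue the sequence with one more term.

Every step duplicates the string with '.' between the halves.
So the next term is two copies of k.k.k.k with '.' between the halves.

k.k.k.k.k.k.k.k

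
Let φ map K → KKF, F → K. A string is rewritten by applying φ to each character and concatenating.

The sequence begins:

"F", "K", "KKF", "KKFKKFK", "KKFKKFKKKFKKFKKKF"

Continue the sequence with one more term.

Rewriting the 17 symbols of KKFKKFKKKFKKFKKKF one by one yields KKF KKF K KKF KKF K KKF KKF KKF K KKF KKF K KKF KKF KKF K; concatenated:

KKFKKFKKKFKKFKKKFKKFKKFKKKFKKFKKKFKKFKKFK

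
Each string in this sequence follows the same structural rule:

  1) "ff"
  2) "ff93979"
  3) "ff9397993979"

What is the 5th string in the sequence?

Each term is the previous one with 93979 appended.
From ff9397993979, 2 further steps: ff9397993979 → ff939799397993979 → (answer).

ff93979939799397993979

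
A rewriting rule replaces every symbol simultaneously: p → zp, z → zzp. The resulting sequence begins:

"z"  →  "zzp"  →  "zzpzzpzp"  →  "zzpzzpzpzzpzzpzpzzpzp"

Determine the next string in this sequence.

zzpzzpzpzzpzzpzpzzpzpzzpzzpzpzzpzzpzpzzpzpzzpzzpzpzzpzp

Applying the rule to each of the 21 symbols of zzpzzpzpzzpzzpzpzzpzp gives the pieces zzp zzp zp zzp zzp zp zzp zp zzp zzp zp zzp zzp zp zzp zp zzp zzp zp zzp zp, which concatenate to the answer.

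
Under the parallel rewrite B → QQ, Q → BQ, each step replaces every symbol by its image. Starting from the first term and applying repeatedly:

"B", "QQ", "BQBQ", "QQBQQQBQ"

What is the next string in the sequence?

Apply φ to QQBQQQBQ symbol by symbol: Q→BQ, Q→BQ, B→QQ, Q→BQ, Q→BQ, Q→BQ, B→QQ, Q→BQ; joined: BQ BQ QQ BQ BQ BQ QQ BQ.

BQBQQQBQBQBQQQBQ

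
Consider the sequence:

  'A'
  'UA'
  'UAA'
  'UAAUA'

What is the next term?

This is a Fibonacci-style word recurrence s(k) = s(k−1)·s(k−2): e.g. UA·A = UAA.
Continuing: UAAUA · UAA gives term 5.

UAAUAUAA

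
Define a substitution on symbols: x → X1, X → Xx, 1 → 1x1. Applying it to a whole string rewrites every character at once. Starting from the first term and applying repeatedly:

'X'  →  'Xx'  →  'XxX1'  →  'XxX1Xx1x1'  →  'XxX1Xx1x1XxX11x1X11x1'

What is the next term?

XxX1Xx1x1XxX11x1X11x1XxX1Xx1x11x1X11x1Xx1x11x1X11x1

φ(XxX1Xx1x1XxX11x1X11x1) expands symbol-by-symbol to Xx X1 Xx 1x1 Xx X1 1x1 X1 1x1 Xx X1 Xx 1x1 1x1 X1 1x1 Xx 1x1 1x1 X1 1x1; joining the 21 pieces gives the next term.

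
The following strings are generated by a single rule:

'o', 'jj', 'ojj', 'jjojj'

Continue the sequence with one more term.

ojjjjojj

From term 3 onward, concatenate the second-to-last term with the last: o·jj = ojj, jj·ojj = jjojj, …
So term 5 is ojj·jjojj.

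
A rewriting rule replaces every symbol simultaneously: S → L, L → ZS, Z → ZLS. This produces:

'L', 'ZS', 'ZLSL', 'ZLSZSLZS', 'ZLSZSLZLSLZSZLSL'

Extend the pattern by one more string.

ZLSZSLZLSLZSZLSZSLZSZLSLZLSZSLZS

Replace each of the 16 characters of ZLSZSLZLSLZSZLSL in place — ZLS ZS L ZLS L ZS ZLS ZS L ZS ZLS L ZLS ZS L ZS — and concatenate.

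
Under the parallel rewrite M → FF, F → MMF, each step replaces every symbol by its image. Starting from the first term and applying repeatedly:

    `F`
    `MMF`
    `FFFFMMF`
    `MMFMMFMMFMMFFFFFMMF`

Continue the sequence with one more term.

φ(MMFMMFMMFMMFFFFFMMF) expands symbol-by-symbol to FF FF MMF FF FF MMF FF FF MMF FF FF MMF MMF MMF MMF MMF FF FF MMF; joining the 19 pieces gives the next term.

FFFFMMFFFFFMMFFFFFMMFFFFFMMFMMFMMFMMFMMFFFFFMMF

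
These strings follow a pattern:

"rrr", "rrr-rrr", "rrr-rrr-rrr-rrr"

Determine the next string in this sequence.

s(k+1) = s(k)·-·s(k) — each term doubles the last with '-' between the halves.
So the next term is two copies of rrr-rrr-rrr-rrr with '-' between the halves.

rrr-rrr-rrr-rrr-rrr-rrr-rrr-rrr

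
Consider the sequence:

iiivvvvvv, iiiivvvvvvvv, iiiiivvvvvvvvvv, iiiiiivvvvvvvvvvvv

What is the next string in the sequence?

iiiiiiivvvvvvvvvvvvvv

Reading off run lengths: i runs 3, 4, 5, 6; v runs 6, 8, 10, 12 — each is linear in n, where the shown terms are n = 3, 4, 5, 6.
At n = 7 the blocks have lengths 7, 14.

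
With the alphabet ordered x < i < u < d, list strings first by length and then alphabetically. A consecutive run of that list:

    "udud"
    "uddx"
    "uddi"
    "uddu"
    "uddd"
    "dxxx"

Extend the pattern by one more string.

dxxi

Treat dxxx as a base-4 numeral over the given alphabet and add one, carrying through any trailing d's.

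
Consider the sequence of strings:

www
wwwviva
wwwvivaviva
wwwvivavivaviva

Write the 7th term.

wwwvivavivavivavivavivaviva

Each term is the previous one with viva appended.
From wwwvivavivaviva, 3 further steps: wwwvivavivaviva → wwwvivavivavivaviva → wwwvivavivavivavivaviva → (answer).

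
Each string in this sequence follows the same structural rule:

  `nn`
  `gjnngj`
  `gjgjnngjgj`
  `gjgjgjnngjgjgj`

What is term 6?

gjgjgjgjgjnngjgjgjgjgj

Each term wraps the previous one in gj on the left and gj on the right.
From gjgjgjnngjgjgj, 2 further steps: gjgjgjnngjgjgj → gjgjgjgjnngjgjgjgj → (answer).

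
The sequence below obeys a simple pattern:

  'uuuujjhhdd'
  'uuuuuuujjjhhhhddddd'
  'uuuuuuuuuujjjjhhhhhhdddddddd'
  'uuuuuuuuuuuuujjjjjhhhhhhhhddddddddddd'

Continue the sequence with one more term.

uuuuuuuuuuuuuuuujjjjjjhhhhhhhhhhdddddddddddddd

The n-th term is 3n+1 u's then n+1 j's then 2n h's then 3n-1 d's (n = 1, 2, …).
For the next term, n = 5, so the run lengths are 16, 6, 10, 14.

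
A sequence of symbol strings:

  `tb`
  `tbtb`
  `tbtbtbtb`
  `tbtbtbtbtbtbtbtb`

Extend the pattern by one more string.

tbtbtbtbtbtbtbtbtbtbtbtbtbtbtbtb

Each string is two copies of the previous one concatenated.
So the next term is two copies of tbtbtbtbtbtbtbtb.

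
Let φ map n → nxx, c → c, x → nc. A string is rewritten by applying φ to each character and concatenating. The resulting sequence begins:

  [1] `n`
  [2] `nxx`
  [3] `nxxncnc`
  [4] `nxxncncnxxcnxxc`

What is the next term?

nxxncncnxxcnxxcnxxncnccnxxncncc

Replace each of the 15 characters of nxxncncnxxcnxxc in place — nxx nc nc nxx c nxx c nxx nc nc c nxx nc nc c — and concatenate.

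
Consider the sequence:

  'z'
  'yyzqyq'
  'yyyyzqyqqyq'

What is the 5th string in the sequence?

yyyyyyyyzqyqqyqqyqqyq

Every step adds yy to the front and qyq to the end of the previous string.
From yyyyzqyqqyq, 2 further steps: yyyyzqyqqyq → yyyyyyzqyqqyqqyq → (answer).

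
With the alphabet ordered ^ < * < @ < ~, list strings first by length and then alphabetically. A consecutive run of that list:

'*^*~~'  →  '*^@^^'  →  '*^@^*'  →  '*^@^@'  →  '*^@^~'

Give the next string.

*^@*^

Treat *^@^~ as a base-4 numeral over the given alphabet and add one, carrying through any trailing ~'s.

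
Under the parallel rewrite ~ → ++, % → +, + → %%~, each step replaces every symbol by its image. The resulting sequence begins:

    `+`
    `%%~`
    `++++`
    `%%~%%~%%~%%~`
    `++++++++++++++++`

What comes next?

Replace each of the 16 characters of ++++++++++++++++ in place — %%~ %%~ %%~ %%~ %%~ %%~ %%~ %%~ %%~ %%~ %%~ %%~ %%~ %%~ %%~ %%~ — and concatenate.

%%~%%~%%~%%~%%~%%~%%~%%~%%~%%~%%~%%~%%~%%~%%~%%~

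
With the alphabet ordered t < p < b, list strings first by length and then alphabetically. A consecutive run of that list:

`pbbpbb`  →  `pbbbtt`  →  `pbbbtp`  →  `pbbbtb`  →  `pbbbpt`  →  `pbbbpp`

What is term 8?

Stepping forward 2 times from pbbbpp: pbbbpp → pbbbpb, then the target.

pbbbbt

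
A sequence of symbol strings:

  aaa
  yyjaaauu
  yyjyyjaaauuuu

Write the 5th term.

Each term wraps the previous one in yyj on the left and uu on the right.
From yyjyyjaaauuuu, 2 further steps: yyjyyjaaauuuu → yyjyyjyyjaaauuuuuu → (answer).

yyjyyjyyjyyjaaauuuuuuuu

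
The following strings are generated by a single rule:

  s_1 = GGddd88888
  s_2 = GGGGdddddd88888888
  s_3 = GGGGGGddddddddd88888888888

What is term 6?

GGGGGGGGGGGGdddddddddddddddddd88888888888888888888

The n-th term is 2n G's then 3n d's then 3n+2 8's (n = 1, 2, …).
Setting n = 6 gives 12, 18, 20 characters in each block.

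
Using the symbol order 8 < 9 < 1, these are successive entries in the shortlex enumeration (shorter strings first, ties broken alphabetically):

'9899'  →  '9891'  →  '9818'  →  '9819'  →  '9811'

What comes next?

The successor of 9811 increments the rightmost position that isn't already 1 and resets every position after it to 8.

9988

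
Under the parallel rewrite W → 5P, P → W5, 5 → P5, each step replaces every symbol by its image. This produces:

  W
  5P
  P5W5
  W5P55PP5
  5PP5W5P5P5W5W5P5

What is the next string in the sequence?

Rewriting the 16 symbols of 5PP5W5P5P5W5W5P5 one by one yields P5 W5 W5 P5 5P P5 W5 P5 W5 P5 5P P5 5P P5 W5 P5; concatenated:

P5W5W5P55PP5W5P5W5P55PP55PP5W5P5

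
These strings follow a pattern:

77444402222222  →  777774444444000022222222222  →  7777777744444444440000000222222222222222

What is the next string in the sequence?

Term n consists of 3n-1 7's, followed by 3n+1 4's, followed by 3n-2 0's, followed by 4n+3 2's (n = 1, 2, …).
Setting n = 4 gives 11, 13, 10, 19 characters in each block.

77777777777444444444444400000000002222222222222222222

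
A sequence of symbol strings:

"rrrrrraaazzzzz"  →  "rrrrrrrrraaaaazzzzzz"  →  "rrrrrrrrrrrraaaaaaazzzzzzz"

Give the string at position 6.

rrrrrrrrrrrrrrrrrrrrraaaaaaaaaaaaazzzzzzzzzz

The n-th term is 3n r's then 2n-1 a's then n+3 z's, where the shown terms are n = 2, 3, 4.
Setting n = 7 gives 21, 13, 10 characters in each block.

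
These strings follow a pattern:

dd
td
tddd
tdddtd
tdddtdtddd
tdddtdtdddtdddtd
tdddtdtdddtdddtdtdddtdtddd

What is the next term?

tdddtdtdddtdddtdtdddtdtdddtdddtdtdddtdddtd

Each term (from the third on) is the previous term followed by the one before it: term 3 = td·dd = tddd.
So term 8 is tdddtdtdddtdddtdtdddtdtddd·tdddtdtdddtdddtd.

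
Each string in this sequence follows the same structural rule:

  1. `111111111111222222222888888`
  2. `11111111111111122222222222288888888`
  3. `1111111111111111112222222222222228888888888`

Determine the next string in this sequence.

111111111111111111111222222222222222222888888888888

Each string has the form 1^{3n+3} 2^{3n} 8^{2n}, where the shown terms are n = 3, 4, 5.
At n = 6 the blocks have lengths 21, 18, 12.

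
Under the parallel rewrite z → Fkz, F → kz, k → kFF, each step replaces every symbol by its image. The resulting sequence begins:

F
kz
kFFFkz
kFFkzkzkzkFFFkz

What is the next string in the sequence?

Rewriting the 15 symbols of kFFkzkzkzkFFFkz one by one yields kFF kz kz kFF Fkz kFF Fkz kFF Fkz kFF kz kz kz kFF Fkz; concatenated:

kFFkzkzkFFFkzkFFFkzkFFFkzkFFkzkzkzkFFFkz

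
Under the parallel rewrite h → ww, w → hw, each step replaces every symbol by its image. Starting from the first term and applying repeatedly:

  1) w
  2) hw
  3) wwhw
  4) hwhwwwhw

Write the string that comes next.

wwhwwwhwhwhwwwhw

Apply φ to hwhwwwhw symbol by symbol: h→ww, w→hw, h→ww, w→hw, w→hw, w→hw, h→ww, w→hw; joined: ww hw ww hw hw hw ww hw.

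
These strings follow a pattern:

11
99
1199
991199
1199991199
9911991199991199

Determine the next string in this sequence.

Each term (from the third on) is the two preceding terms concatenated in order: term 3 = 11·99 = 1199.
So term 7 is 1199991199·9911991199991199.

11999911999911991199991199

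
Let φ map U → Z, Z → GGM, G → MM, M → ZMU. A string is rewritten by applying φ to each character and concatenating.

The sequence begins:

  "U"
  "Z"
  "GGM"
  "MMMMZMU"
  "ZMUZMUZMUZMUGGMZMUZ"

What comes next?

GGMZMUZGGMZMUZGGMZMUZGGMZMUZMMMMZMUGGMZMUZGGM

Applying the rule to each of the 19 symbols of ZMUZMUZMUZMUGGMZMUZ gives the pieces GGM ZMU Z GGM ZMU Z GGM ZMU Z GGM ZMU Z MM MM ZMU GGM ZMU Z GGM, which concatenate to the answer.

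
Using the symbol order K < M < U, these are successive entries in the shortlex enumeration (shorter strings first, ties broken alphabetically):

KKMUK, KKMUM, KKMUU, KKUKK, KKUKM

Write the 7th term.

KKUMK

Continuing the enumeration 2 steps past KKUKM: KKUKM → KKUKU → (answer).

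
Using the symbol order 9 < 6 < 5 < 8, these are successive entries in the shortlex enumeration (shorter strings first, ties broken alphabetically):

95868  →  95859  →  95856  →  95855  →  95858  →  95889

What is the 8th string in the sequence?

Advancing 2 positions from 95889 through 95889 → 95886 reaches term 8.

95885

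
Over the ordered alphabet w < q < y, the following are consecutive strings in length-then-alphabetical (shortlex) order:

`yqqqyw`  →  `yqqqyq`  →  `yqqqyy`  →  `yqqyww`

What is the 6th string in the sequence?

Stepping forward 2 times from yqqyww: yqqyww → yqqywq, then the target.

yqqywy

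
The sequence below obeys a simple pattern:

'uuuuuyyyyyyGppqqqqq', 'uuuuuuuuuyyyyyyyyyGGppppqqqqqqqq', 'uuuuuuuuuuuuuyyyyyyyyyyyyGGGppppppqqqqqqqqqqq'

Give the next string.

Each string has the form u^{4n+1} y^{3n+3} G^{n} p^{2n} q^{3n+2} (n = 1, 2, …).
At n = 4 the blocks have lengths 17, 15, 4, 8, 14.

uuuuuuuuuuuuuuuuuyyyyyyyyyyyyyyyGGGGppppppppqqqqqqqqqqqqqq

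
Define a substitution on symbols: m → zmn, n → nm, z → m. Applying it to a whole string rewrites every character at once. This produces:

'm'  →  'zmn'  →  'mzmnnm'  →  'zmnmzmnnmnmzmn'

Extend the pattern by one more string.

Rewriting the 14 symbols of zmnmzmnnmnmzmn one by one yields m zmn nm zmn m zmn nm nm zmn nm zmn m zmn nm; concatenated:

mzmnnmzmnmzmnnmnmzmnnmzmnmzmnnm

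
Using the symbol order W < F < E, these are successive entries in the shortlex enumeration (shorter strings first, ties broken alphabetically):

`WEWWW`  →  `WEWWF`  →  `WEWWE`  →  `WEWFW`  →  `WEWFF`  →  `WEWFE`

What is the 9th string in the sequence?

WEWEE

Continuing the enumeration 3 steps past WEWFE: WEWFE → WEWEW → WEWEF → (answer).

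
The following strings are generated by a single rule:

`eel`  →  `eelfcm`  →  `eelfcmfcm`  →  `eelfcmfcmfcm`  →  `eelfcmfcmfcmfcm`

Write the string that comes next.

eelfcmfcmfcmfcmfcm

The strings grow by a fixed suffix fcm each time.
One more step from eelfcmfcmfcmfcm gives the answer.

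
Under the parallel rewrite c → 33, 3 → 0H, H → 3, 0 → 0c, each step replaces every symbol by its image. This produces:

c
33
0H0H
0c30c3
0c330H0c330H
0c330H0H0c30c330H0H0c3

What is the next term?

Replace each of the 22 characters of 0c330H0H0c30c330H0H0c3 in place — 0c 33 0H 0H 0c 3 0c 3 0c 33 0H 0c 33 0H 0H 0c 3 0c 3 0c 33 0H — and concatenate.

0c330H0H0c30c30c330H0c330H0H0c30c30c330H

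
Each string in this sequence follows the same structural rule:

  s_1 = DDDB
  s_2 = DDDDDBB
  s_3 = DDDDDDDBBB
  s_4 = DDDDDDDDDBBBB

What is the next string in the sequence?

DDDDDDDDDDDBBBBB

Term n consists of 2n+1 D's, followed by n B's (n = 1, 2, …).
Setting n = 5 gives 11, 5 characters in each block.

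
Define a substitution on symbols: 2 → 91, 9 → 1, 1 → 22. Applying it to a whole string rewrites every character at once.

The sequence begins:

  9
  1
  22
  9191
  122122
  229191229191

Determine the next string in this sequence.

Expanding 229191229191: 2→91, 2→91, 9→1, 1→22, 9→1, 1→22, 2→91, 2→91, 9→1, 1→22, 9→1, 1→22. Concatenated: 91 91 1 22 1 22 91 91 1 22 1 22.

91911221229191122122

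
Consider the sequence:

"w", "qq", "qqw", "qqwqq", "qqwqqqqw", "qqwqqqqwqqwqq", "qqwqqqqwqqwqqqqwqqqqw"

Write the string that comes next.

From term 3 onward, concatenate the last term with the second-to-last: qq·w = qqw, qqw·qq = qqwqq, …
So term 8 is qqwqqqqwqqwqqqqwqqqqw·qqwqqqqwqqwqq.

qqwqqqqwqqwqqqqwqqqqwqqwqqqqwqqwqq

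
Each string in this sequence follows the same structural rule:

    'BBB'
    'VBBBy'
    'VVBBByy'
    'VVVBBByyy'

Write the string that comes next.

s(k+1) = V·s(k)·y, so each term gains V as a prefix and y as a suffix.
So the next term is V·VVVBBByyy·y.

VVVVBBByyyy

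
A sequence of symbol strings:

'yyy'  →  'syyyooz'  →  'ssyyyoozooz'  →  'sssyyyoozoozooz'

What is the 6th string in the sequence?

s(k+1) = s·s(k)·ooz, so each term gains s as a prefix and ooz as a suffix.
From sssyyyoozoozooz, 2 further steps: sssyyyoozoozooz → ssssyyyoozoozoozooz → (answer).

sssssyyyoozoozoozoozooz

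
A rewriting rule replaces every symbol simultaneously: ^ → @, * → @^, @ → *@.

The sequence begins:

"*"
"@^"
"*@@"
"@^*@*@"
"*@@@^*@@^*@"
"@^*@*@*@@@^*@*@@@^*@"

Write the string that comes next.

Applying the rule to each of the 20 symbols of @^*@*@*@@@^*@*@@@^*@ gives the pieces *@ @ @^ *@ @^ *@ @^ *@ *@ *@ @ @^ *@ @^ *@ *@ *@ @ @^ *@, which concatenate to the answer.

*@@@^*@@^*@@^*@*@*@@@^*@@^*@*@*@@@^*@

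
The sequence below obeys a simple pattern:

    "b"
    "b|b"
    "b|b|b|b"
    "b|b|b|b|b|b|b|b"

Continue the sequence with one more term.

s(k+1) = s(k)·|·s(k) — each term doubles the last with '|' between the halves.
So the next term is two copies of b|b|b|b|b|b|b|b with '|' between the halves.

b|b|b|b|b|b|b|b|b|b|b|b|b|b|b|b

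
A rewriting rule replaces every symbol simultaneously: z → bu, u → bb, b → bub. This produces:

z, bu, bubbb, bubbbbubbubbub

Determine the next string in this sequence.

Replace each of the 14 characters of bubbbbubbubbub in place — bub bb bub bub bub bub bb bub bub bb bub bub bb bub — and concatenate.

bubbbbubbubbubbubbbbubbubbbbubbubbbbub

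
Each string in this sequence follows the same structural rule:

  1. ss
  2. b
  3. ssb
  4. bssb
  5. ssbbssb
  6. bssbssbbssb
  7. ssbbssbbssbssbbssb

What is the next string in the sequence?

This is a Fibonacci-style word recurrence s(k) = s(k−2)·s(k−1): e.g. ss·b = ssb.
The next term joins bssbssbbssb and ssbbssbbssbssbbssb.

bssbssbbssbssbbssbbssbssbbssb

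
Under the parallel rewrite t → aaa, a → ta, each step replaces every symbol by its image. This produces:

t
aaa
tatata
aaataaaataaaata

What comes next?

φ(aaataaaataaaata) expands symbol-by-symbol to ta ta ta aaa ta ta ta ta aaa ta ta ta ta aaa ta; joining the 15 pieces gives the next term.

tatataaaatatatataaaatatatataaaata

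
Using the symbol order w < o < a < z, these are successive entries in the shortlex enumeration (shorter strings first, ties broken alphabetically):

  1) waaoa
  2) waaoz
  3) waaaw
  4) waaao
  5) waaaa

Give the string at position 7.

Continuing the enumeration 2 steps past waaaa: waaaa → waaaz → (answer).

waazw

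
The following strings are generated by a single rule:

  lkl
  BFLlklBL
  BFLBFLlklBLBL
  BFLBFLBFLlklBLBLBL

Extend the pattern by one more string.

Each term wraps the previous one in BFL on the left and BL on the right.
Applying this once more to BFLBFLBFLlklBLBLBL:

BFLBFLBFLBFLlklBLBLBLBL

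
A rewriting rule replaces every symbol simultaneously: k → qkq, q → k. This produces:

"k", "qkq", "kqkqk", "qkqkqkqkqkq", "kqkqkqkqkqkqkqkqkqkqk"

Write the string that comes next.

Rewriting the 21 symbols of kqkqkqkqkqkqkqkqkqkqk one by one yields qkq k qkq k qkq k qkq k qkq k qkq k qkq k qkq k qkq k qkq k qkq; concatenated:

qkqkqkqkqkqkqkqkqkqkqkqkqkqkqkqkqkqkqkqkqkq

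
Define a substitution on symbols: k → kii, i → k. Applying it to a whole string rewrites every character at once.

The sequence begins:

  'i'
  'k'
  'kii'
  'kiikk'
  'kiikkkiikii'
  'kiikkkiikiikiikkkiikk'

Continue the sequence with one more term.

Rewriting the 21 symbols of kiikkkiikiikiikkkiikk one by one yields kii k k kii kii kii k k kii k k kii k k kii kii kii k k kii kii; concatenated:

kiikkkiikiikiikkkiikkkiikkkiikiikiikkkiikii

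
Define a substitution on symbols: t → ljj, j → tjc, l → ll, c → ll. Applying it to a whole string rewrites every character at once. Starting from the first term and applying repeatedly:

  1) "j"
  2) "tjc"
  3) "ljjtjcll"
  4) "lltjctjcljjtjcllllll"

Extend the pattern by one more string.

llllljjtjcllljjtjclllltjctjcljjtjcllllllllllllll

Replace each of the 20 characters of lltjctjcljjtjcllllll in place — ll ll ljj tjc ll ljj tjc ll ll tjc tjc ljj tjc ll ll ll ll ll ll ll — and concatenate.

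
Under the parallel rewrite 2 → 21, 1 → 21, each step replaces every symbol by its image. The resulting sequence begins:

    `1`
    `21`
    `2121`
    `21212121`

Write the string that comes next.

Rewriting each symbol of 21212121: 2→21, 1→21, 2→21, 1→21, 2→21, 1→21, 2→21, 1→21, which concatenates to 21 21 21 21 21 21 21 21.

2121212121212121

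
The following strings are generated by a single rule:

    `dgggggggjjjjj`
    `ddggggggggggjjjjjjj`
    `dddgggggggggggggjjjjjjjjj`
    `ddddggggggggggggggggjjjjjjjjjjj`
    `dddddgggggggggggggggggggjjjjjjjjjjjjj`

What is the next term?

Reading off run lengths: d runs 1, 2, 3, 4, 5; g runs 7, 10, 13, 16, 19; j runs 5, 7, 9, 11, 13 — each is linear in n, where the shown terms are n = 2, 3, 4, 5, 6.
Setting n = 7 gives 6, 22, 15 characters in each block.

ddddddggggggggggggggggggggggjjjjjjjjjjjjjjj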